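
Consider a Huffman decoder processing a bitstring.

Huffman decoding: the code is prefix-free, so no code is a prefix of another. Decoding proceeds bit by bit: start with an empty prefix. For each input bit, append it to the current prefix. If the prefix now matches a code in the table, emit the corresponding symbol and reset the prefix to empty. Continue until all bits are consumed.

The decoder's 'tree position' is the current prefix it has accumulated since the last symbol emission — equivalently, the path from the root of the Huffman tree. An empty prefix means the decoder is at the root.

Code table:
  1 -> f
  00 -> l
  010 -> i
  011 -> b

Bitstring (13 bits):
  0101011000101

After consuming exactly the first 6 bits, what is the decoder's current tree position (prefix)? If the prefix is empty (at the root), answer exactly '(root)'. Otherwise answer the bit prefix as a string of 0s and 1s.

Answer: 01

Derivation:
Bit 0: prefix='0' (no match yet)
Bit 1: prefix='01' (no match yet)
Bit 2: prefix='010' -> emit 'i', reset
Bit 3: prefix='1' -> emit 'f', reset
Bit 4: prefix='0' (no match yet)
Bit 5: prefix='01' (no match yet)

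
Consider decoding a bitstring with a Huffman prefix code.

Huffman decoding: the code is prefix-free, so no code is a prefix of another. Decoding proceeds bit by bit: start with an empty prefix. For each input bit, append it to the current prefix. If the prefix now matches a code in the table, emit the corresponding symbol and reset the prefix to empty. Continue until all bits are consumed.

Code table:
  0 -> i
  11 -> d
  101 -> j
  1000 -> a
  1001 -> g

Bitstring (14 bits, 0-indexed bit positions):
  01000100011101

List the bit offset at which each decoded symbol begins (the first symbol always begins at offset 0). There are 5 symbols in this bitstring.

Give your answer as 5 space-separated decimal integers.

Answer: 0 1 5 9 11

Derivation:
Bit 0: prefix='0' -> emit 'i', reset
Bit 1: prefix='1' (no match yet)
Bit 2: prefix='10' (no match yet)
Bit 3: prefix='100' (no match yet)
Bit 4: prefix='1000' -> emit 'a', reset
Bit 5: prefix='1' (no match yet)
Bit 6: prefix='10' (no match yet)
Bit 7: prefix='100' (no match yet)
Bit 8: prefix='1000' -> emit 'a', reset
Bit 9: prefix='1' (no match yet)
Bit 10: prefix='11' -> emit 'd', reset
Bit 11: prefix='1' (no match yet)
Bit 12: prefix='10' (no match yet)
Bit 13: prefix='101' -> emit 'j', reset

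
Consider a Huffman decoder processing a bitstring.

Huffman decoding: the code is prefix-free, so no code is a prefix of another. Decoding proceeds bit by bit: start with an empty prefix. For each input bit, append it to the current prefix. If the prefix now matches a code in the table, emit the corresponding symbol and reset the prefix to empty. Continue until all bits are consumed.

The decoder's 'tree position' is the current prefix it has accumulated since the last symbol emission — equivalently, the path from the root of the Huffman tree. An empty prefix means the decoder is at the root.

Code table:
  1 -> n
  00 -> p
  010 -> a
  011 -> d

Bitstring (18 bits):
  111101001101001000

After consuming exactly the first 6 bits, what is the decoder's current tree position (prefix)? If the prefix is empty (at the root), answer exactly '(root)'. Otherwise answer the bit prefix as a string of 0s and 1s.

Bit 0: prefix='1' -> emit 'n', reset
Bit 1: prefix='1' -> emit 'n', reset
Bit 2: prefix='1' -> emit 'n', reset
Bit 3: prefix='1' -> emit 'n', reset
Bit 4: prefix='0' (no match yet)
Bit 5: prefix='01' (no match yet)

Answer: 01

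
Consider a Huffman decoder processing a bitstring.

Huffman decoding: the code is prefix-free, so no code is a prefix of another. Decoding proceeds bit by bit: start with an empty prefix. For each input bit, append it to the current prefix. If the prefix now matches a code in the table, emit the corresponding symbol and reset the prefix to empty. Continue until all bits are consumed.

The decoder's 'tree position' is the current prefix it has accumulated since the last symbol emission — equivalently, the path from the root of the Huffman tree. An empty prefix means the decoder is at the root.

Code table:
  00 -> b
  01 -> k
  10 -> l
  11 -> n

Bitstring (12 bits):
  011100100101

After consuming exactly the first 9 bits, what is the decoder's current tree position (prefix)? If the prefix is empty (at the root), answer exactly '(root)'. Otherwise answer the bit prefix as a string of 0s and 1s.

Answer: 0

Derivation:
Bit 0: prefix='0' (no match yet)
Bit 1: prefix='01' -> emit 'k', reset
Bit 2: prefix='1' (no match yet)
Bit 3: prefix='11' -> emit 'n', reset
Bit 4: prefix='0' (no match yet)
Bit 5: prefix='00' -> emit 'b', reset
Bit 6: prefix='1' (no match yet)
Bit 7: prefix='10' -> emit 'l', reset
Bit 8: prefix='0' (no match yet)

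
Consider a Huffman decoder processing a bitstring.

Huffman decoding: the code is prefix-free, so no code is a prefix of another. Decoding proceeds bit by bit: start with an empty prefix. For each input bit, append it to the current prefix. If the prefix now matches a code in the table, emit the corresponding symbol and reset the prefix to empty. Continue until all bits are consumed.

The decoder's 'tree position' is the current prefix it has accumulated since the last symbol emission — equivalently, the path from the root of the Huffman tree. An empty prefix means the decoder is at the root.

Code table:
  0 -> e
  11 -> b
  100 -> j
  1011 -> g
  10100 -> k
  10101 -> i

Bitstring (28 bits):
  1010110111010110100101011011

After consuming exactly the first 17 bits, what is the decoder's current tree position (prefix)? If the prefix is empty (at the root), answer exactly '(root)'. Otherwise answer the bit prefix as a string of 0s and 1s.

Answer: 101

Derivation:
Bit 0: prefix='1' (no match yet)
Bit 1: prefix='10' (no match yet)
Bit 2: prefix='101' (no match yet)
Bit 3: prefix='1010' (no match yet)
Bit 4: prefix='10101' -> emit 'i', reset
Bit 5: prefix='1' (no match yet)
Bit 6: prefix='10' (no match yet)
Bit 7: prefix='101' (no match yet)
Bit 8: prefix='1011' -> emit 'g', reset
Bit 9: prefix='1' (no match yet)
Bit 10: prefix='10' (no match yet)
Bit 11: prefix='101' (no match yet)
Bit 12: prefix='1010' (no match yet)
Bit 13: prefix='10101' -> emit 'i', reset
Bit 14: prefix='1' (no match yet)
Bit 15: prefix='10' (no match yet)
Bit 16: prefix='101' (no match yet)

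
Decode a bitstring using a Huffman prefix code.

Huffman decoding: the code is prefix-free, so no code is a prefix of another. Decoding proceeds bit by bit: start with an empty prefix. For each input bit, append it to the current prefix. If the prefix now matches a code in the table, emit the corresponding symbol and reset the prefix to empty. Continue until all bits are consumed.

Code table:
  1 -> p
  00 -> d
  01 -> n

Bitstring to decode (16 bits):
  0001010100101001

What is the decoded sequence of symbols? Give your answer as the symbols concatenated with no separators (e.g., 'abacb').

Answer: dnnndpndp

Derivation:
Bit 0: prefix='0' (no match yet)
Bit 1: prefix='00' -> emit 'd', reset
Bit 2: prefix='0' (no match yet)
Bit 3: prefix='01' -> emit 'n', reset
Bit 4: prefix='0' (no match yet)
Bit 5: prefix='01' -> emit 'n', reset
Bit 6: prefix='0' (no match yet)
Bit 7: prefix='01' -> emit 'n', reset
Bit 8: prefix='0' (no match yet)
Bit 9: prefix='00' -> emit 'd', reset
Bit 10: prefix='1' -> emit 'p', reset
Bit 11: prefix='0' (no match yet)
Bit 12: prefix='01' -> emit 'n', reset
Bit 13: prefix='0' (no match yet)
Bit 14: prefix='00' -> emit 'd', reset
Bit 15: prefix='1' -> emit 'p', reset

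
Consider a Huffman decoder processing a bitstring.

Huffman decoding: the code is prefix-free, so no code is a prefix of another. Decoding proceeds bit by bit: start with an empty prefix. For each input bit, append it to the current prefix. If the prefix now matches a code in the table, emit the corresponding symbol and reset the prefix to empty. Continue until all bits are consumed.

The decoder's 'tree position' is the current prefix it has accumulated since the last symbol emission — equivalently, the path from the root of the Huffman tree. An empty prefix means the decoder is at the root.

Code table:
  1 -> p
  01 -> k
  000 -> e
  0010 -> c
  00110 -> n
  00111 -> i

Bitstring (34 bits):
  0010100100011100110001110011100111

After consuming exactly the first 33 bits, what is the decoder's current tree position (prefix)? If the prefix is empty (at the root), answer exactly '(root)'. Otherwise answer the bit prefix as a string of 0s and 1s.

Bit 0: prefix='0' (no match yet)
Bit 1: prefix='00' (no match yet)
Bit 2: prefix='001' (no match yet)
Bit 3: prefix='0010' -> emit 'c', reset
Bit 4: prefix='1' -> emit 'p', reset
Bit 5: prefix='0' (no match yet)
Bit 6: prefix='00' (no match yet)
Bit 7: prefix='001' (no match yet)
Bit 8: prefix='0010' -> emit 'c', reset
Bit 9: prefix='0' (no match yet)
Bit 10: prefix='00' (no match yet)
Bit 11: prefix='001' (no match yet)
Bit 12: prefix='0011' (no match yet)
Bit 13: prefix='00111' -> emit 'i', reset
Bit 14: prefix='0' (no match yet)
Bit 15: prefix='00' (no match yet)
Bit 16: prefix='001' (no match yet)
Bit 17: prefix='0011' (no match yet)
Bit 18: prefix='00110' -> emit 'n', reset
Bit 19: prefix='0' (no match yet)
Bit 20: prefix='00' (no match yet)
Bit 21: prefix='001' (no match yet)
Bit 22: prefix='0011' (no match yet)
Bit 23: prefix='00111' -> emit 'i', reset
Bit 24: prefix='0' (no match yet)
Bit 25: prefix='00' (no match yet)
Bit 26: prefix='001' (no match yet)
Bit 27: prefix='0011' (no match yet)
Bit 28: prefix='00111' -> emit 'i', reset
Bit 29: prefix='0' (no match yet)
Bit 30: prefix='00' (no match yet)
Bit 31: prefix='001' (no match yet)
Bit 32: prefix='0011' (no match yet)

Answer: 0011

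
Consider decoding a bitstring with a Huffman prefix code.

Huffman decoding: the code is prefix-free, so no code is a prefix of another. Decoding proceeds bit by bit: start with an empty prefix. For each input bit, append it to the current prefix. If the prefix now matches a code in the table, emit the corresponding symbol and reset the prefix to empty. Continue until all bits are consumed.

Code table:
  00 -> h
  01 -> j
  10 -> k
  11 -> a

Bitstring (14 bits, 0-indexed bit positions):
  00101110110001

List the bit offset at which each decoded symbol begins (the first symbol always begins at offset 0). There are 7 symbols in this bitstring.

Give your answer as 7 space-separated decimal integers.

Answer: 0 2 4 6 8 10 12

Derivation:
Bit 0: prefix='0' (no match yet)
Bit 1: prefix='00' -> emit 'h', reset
Bit 2: prefix='1' (no match yet)
Bit 3: prefix='10' -> emit 'k', reset
Bit 4: prefix='1' (no match yet)
Bit 5: prefix='11' -> emit 'a', reset
Bit 6: prefix='1' (no match yet)
Bit 7: prefix='10' -> emit 'k', reset
Bit 8: prefix='1' (no match yet)
Bit 9: prefix='11' -> emit 'a', reset
Bit 10: prefix='0' (no match yet)
Bit 11: prefix='00' -> emit 'h', reset
Bit 12: prefix='0' (no match yet)
Bit 13: prefix='01' -> emit 'j', reset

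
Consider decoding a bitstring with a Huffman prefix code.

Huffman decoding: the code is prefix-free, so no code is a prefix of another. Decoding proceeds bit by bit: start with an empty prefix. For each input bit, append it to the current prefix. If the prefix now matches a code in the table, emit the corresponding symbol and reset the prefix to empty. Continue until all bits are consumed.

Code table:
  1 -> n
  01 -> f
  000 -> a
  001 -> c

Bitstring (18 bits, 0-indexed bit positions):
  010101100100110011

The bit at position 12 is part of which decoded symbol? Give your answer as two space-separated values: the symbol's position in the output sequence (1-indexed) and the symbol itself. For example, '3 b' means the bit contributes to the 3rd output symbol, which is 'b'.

Answer: 6 c

Derivation:
Bit 0: prefix='0' (no match yet)
Bit 1: prefix='01' -> emit 'f', reset
Bit 2: prefix='0' (no match yet)
Bit 3: prefix='01' -> emit 'f', reset
Bit 4: prefix='0' (no match yet)
Bit 5: prefix='01' -> emit 'f', reset
Bit 6: prefix='1' -> emit 'n', reset
Bit 7: prefix='0' (no match yet)
Bit 8: prefix='00' (no match yet)
Bit 9: prefix='001' -> emit 'c', reset
Bit 10: prefix='0' (no match yet)
Bit 11: prefix='00' (no match yet)
Bit 12: prefix='001' -> emit 'c', reset
Bit 13: prefix='1' -> emit 'n', reset
Bit 14: prefix='0' (no match yet)
Bit 15: prefix='00' (no match yet)
Bit 16: prefix='001' -> emit 'c', reset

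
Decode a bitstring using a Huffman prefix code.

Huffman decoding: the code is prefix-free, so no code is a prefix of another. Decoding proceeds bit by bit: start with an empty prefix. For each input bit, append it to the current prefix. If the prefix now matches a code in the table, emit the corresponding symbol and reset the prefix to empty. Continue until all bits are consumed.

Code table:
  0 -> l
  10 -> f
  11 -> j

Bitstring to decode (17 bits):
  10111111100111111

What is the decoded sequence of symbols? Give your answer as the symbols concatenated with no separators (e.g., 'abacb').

Bit 0: prefix='1' (no match yet)
Bit 1: prefix='10' -> emit 'f', reset
Bit 2: prefix='1' (no match yet)
Bit 3: prefix='11' -> emit 'j', reset
Bit 4: prefix='1' (no match yet)
Bit 5: prefix='11' -> emit 'j', reset
Bit 6: prefix='1' (no match yet)
Bit 7: prefix='11' -> emit 'j', reset
Bit 8: prefix='1' (no match yet)
Bit 9: prefix='10' -> emit 'f', reset
Bit 10: prefix='0' -> emit 'l', reset
Bit 11: prefix='1' (no match yet)
Bit 12: prefix='11' -> emit 'j', reset
Bit 13: prefix='1' (no match yet)
Bit 14: prefix='11' -> emit 'j', reset
Bit 15: prefix='1' (no match yet)
Bit 16: prefix='11' -> emit 'j', reset

Answer: fjjjfljjj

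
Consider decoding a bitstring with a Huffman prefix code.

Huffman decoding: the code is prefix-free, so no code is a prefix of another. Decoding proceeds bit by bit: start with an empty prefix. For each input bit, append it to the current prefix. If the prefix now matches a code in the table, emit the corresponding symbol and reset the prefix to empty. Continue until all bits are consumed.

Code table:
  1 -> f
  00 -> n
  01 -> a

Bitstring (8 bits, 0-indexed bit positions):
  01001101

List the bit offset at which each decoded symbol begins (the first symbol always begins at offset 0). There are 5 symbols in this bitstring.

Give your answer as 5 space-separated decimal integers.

Bit 0: prefix='0' (no match yet)
Bit 1: prefix='01' -> emit 'a', reset
Bit 2: prefix='0' (no match yet)
Bit 3: prefix='00' -> emit 'n', reset
Bit 4: prefix='1' -> emit 'f', reset
Bit 5: prefix='1' -> emit 'f', reset
Bit 6: prefix='0' (no match yet)
Bit 7: prefix='01' -> emit 'a', reset

Answer: 0 2 4 5 6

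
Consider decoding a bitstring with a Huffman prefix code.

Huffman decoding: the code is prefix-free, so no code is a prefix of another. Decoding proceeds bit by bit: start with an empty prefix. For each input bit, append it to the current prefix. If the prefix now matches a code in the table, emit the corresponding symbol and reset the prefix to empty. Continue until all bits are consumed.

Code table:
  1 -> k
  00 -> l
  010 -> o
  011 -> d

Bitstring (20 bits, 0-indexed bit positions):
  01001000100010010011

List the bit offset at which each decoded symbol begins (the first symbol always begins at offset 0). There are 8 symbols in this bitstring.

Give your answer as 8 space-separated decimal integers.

Bit 0: prefix='0' (no match yet)
Bit 1: prefix='01' (no match yet)
Bit 2: prefix='010' -> emit 'o', reset
Bit 3: prefix='0' (no match yet)
Bit 4: prefix='01' (no match yet)
Bit 5: prefix='010' -> emit 'o', reset
Bit 6: prefix='0' (no match yet)
Bit 7: prefix='00' -> emit 'l', reset
Bit 8: prefix='1' -> emit 'k', reset
Bit 9: prefix='0' (no match yet)
Bit 10: prefix='00' -> emit 'l', reset
Bit 11: prefix='0' (no match yet)
Bit 12: prefix='01' (no match yet)
Bit 13: prefix='010' -> emit 'o', reset
Bit 14: prefix='0' (no match yet)
Bit 15: prefix='01' (no match yet)
Bit 16: prefix='010' -> emit 'o', reset
Bit 17: prefix='0' (no match yet)
Bit 18: prefix='01' (no match yet)
Bit 19: prefix='011' -> emit 'd', reset

Answer: 0 3 6 8 9 11 14 17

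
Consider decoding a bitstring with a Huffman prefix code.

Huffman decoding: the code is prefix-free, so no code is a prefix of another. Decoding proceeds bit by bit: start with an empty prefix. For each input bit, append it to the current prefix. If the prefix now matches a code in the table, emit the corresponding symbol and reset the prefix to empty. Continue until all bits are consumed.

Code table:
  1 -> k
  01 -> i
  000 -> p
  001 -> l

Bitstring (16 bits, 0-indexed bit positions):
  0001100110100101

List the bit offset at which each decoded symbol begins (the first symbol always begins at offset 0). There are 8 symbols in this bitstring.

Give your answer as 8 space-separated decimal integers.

Bit 0: prefix='0' (no match yet)
Bit 1: prefix='00' (no match yet)
Bit 2: prefix='000' -> emit 'p', reset
Bit 3: prefix='1' -> emit 'k', reset
Bit 4: prefix='1' -> emit 'k', reset
Bit 5: prefix='0' (no match yet)
Bit 6: prefix='00' (no match yet)
Bit 7: prefix='001' -> emit 'l', reset
Bit 8: prefix='1' -> emit 'k', reset
Bit 9: prefix='0' (no match yet)
Bit 10: prefix='01' -> emit 'i', reset
Bit 11: prefix='0' (no match yet)
Bit 12: prefix='00' (no match yet)
Bit 13: prefix='001' -> emit 'l', reset
Bit 14: prefix='0' (no match yet)
Bit 15: prefix='01' -> emit 'i', reset

Answer: 0 3 4 5 8 9 11 14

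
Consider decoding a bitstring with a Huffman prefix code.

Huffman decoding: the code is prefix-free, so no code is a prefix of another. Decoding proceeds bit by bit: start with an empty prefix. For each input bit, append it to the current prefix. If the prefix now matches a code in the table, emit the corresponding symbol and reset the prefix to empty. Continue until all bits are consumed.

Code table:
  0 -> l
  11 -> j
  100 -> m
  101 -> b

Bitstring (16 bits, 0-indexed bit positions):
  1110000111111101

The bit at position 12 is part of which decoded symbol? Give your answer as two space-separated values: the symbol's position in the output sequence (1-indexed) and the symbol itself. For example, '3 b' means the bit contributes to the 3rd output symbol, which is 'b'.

Answer: 7 j

Derivation:
Bit 0: prefix='1' (no match yet)
Bit 1: prefix='11' -> emit 'j', reset
Bit 2: prefix='1' (no match yet)
Bit 3: prefix='10' (no match yet)
Bit 4: prefix='100' -> emit 'm', reset
Bit 5: prefix='0' -> emit 'l', reset
Bit 6: prefix='0' -> emit 'l', reset
Bit 7: prefix='1' (no match yet)
Bit 8: prefix='11' -> emit 'j', reset
Bit 9: prefix='1' (no match yet)
Bit 10: prefix='11' -> emit 'j', reset
Bit 11: prefix='1' (no match yet)
Bit 12: prefix='11' -> emit 'j', reset
Bit 13: prefix='1' (no match yet)
Bit 14: prefix='10' (no match yet)
Bit 15: prefix='101' -> emit 'b', reset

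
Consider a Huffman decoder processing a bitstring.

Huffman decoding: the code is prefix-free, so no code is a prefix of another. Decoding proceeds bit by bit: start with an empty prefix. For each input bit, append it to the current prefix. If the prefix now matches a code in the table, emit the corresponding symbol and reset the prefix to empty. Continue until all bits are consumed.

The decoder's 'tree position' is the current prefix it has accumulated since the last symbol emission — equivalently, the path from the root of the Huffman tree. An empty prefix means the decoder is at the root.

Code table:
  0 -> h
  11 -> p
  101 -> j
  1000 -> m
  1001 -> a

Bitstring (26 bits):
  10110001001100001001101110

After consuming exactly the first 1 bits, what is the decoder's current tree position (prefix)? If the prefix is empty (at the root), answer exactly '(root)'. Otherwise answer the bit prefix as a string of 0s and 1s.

Bit 0: prefix='1' (no match yet)

Answer: 1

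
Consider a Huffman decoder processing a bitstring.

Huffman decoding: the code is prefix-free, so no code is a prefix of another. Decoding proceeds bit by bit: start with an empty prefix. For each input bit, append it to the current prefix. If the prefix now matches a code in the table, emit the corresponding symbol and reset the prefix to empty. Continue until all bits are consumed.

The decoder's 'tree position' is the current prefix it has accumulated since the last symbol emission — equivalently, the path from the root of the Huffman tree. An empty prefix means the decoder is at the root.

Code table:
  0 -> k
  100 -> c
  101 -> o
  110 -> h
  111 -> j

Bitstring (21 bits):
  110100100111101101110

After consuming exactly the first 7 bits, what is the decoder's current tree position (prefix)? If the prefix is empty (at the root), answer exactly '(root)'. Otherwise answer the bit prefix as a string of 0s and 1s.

Answer: 1

Derivation:
Bit 0: prefix='1' (no match yet)
Bit 1: prefix='11' (no match yet)
Bit 2: prefix='110' -> emit 'h', reset
Bit 3: prefix='1' (no match yet)
Bit 4: prefix='10' (no match yet)
Bit 5: prefix='100' -> emit 'c', reset
Bit 6: prefix='1' (no match yet)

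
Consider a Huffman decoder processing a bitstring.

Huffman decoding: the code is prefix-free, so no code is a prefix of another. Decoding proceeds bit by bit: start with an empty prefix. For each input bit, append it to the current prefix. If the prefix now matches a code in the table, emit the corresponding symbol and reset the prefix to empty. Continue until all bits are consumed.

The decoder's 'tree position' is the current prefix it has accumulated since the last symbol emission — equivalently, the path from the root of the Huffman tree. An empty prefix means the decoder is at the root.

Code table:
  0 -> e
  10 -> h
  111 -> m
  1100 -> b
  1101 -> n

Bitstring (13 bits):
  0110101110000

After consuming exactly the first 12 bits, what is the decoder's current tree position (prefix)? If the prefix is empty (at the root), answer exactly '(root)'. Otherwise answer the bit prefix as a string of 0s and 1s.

Bit 0: prefix='0' -> emit 'e', reset
Bit 1: prefix='1' (no match yet)
Bit 2: prefix='11' (no match yet)
Bit 3: prefix='110' (no match yet)
Bit 4: prefix='1101' -> emit 'n', reset
Bit 5: prefix='0' -> emit 'e', reset
Bit 6: prefix='1' (no match yet)
Bit 7: prefix='11' (no match yet)
Bit 8: prefix='111' -> emit 'm', reset
Bit 9: prefix='0' -> emit 'e', reset
Bit 10: prefix='0' -> emit 'e', reset
Bit 11: prefix='0' -> emit 'e', reset

Answer: (root)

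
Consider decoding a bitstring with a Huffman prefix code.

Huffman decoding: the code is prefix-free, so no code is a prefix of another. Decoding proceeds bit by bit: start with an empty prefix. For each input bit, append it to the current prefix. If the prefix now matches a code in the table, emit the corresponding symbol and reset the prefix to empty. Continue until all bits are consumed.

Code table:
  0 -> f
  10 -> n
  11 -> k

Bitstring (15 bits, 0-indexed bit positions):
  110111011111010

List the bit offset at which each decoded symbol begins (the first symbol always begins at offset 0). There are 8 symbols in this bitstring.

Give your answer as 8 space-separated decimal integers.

Answer: 0 2 3 5 7 9 11 13

Derivation:
Bit 0: prefix='1' (no match yet)
Bit 1: prefix='11' -> emit 'k', reset
Bit 2: prefix='0' -> emit 'f', reset
Bit 3: prefix='1' (no match yet)
Bit 4: prefix='11' -> emit 'k', reset
Bit 5: prefix='1' (no match yet)
Bit 6: prefix='10' -> emit 'n', reset
Bit 7: prefix='1' (no match yet)
Bit 8: prefix='11' -> emit 'k', reset
Bit 9: prefix='1' (no match yet)
Bit 10: prefix='11' -> emit 'k', reset
Bit 11: prefix='1' (no match yet)
Bit 12: prefix='10' -> emit 'n', reset
Bit 13: prefix='1' (no match yet)
Bit 14: prefix='10' -> emit 'n', reset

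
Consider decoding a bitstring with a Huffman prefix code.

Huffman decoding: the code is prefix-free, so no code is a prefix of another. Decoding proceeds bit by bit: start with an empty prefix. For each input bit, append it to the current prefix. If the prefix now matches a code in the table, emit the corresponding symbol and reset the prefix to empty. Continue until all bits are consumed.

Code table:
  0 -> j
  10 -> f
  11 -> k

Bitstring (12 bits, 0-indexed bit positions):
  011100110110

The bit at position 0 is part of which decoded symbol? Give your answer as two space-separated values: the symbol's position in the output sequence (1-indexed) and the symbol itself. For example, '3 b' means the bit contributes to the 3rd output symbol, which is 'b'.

Bit 0: prefix='0' -> emit 'j', reset
Bit 1: prefix='1' (no match yet)
Bit 2: prefix='11' -> emit 'k', reset
Bit 3: prefix='1' (no match yet)
Bit 4: prefix='10' -> emit 'f', reset

Answer: 1 j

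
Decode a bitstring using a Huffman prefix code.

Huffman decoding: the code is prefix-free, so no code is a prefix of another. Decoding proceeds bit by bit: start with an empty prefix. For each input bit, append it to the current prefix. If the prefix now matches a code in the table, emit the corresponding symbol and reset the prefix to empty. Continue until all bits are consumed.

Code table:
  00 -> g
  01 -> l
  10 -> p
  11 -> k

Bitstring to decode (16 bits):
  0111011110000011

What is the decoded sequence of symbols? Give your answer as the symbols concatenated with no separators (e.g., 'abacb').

Answer: lklkpggk

Derivation:
Bit 0: prefix='0' (no match yet)
Bit 1: prefix='01' -> emit 'l', reset
Bit 2: prefix='1' (no match yet)
Bit 3: prefix='11' -> emit 'k', reset
Bit 4: prefix='0' (no match yet)
Bit 5: prefix='01' -> emit 'l', reset
Bit 6: prefix='1' (no match yet)
Bit 7: prefix='11' -> emit 'k', reset
Bit 8: prefix='1' (no match yet)
Bit 9: prefix='10' -> emit 'p', reset
Bit 10: prefix='0' (no match yet)
Bit 11: prefix='00' -> emit 'g', reset
Bit 12: prefix='0' (no match yet)
Bit 13: prefix='00' -> emit 'g', reset
Bit 14: prefix='1' (no match yet)
Bit 15: prefix='11' -> emit 'k', reset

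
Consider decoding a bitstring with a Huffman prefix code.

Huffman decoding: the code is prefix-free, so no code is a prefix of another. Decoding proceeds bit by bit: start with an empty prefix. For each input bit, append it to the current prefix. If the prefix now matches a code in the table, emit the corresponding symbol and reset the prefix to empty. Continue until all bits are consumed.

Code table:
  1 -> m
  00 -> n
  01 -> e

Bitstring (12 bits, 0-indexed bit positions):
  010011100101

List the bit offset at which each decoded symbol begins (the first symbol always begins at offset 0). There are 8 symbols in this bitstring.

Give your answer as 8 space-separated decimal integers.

Bit 0: prefix='0' (no match yet)
Bit 1: prefix='01' -> emit 'e', reset
Bit 2: prefix='0' (no match yet)
Bit 3: prefix='00' -> emit 'n', reset
Bit 4: prefix='1' -> emit 'm', reset
Bit 5: prefix='1' -> emit 'm', reset
Bit 6: prefix='1' -> emit 'm', reset
Bit 7: prefix='0' (no match yet)
Bit 8: prefix='00' -> emit 'n', reset
Bit 9: prefix='1' -> emit 'm', reset
Bit 10: prefix='0' (no match yet)
Bit 11: prefix='01' -> emit 'e', reset

Answer: 0 2 4 5 6 7 9 10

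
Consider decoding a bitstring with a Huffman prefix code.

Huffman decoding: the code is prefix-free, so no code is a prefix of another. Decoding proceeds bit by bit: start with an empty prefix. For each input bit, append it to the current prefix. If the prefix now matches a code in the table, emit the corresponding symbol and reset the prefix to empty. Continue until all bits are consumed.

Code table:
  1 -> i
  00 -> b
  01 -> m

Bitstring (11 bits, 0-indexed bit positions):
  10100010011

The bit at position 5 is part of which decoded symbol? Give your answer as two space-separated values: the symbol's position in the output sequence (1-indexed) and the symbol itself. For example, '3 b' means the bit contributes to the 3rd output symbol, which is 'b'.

Bit 0: prefix='1' -> emit 'i', reset
Bit 1: prefix='0' (no match yet)
Bit 2: prefix='01' -> emit 'm', reset
Bit 3: prefix='0' (no match yet)
Bit 4: prefix='00' -> emit 'b', reset
Bit 5: prefix='0' (no match yet)
Bit 6: prefix='01' -> emit 'm', reset
Bit 7: prefix='0' (no match yet)
Bit 8: prefix='00' -> emit 'b', reset
Bit 9: prefix='1' -> emit 'i', reset

Answer: 4 m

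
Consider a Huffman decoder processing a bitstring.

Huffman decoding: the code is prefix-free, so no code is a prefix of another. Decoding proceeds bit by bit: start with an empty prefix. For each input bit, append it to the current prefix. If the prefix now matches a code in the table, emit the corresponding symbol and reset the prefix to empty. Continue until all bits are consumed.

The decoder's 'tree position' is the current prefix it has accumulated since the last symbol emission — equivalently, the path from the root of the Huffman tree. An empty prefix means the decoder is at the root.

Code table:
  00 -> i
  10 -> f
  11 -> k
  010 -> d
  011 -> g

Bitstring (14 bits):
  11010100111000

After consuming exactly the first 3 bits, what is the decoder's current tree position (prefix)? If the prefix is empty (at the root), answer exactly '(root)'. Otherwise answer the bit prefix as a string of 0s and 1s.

Answer: 0

Derivation:
Bit 0: prefix='1' (no match yet)
Bit 1: prefix='11' -> emit 'k', reset
Bit 2: prefix='0' (no match yet)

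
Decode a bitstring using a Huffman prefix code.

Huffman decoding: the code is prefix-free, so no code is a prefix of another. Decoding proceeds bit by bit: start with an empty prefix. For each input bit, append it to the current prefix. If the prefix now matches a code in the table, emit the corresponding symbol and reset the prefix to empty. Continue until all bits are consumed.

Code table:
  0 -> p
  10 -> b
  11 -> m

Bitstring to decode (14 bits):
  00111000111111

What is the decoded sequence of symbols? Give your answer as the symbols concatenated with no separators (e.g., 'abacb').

Answer: ppmbppmmm

Derivation:
Bit 0: prefix='0' -> emit 'p', reset
Bit 1: prefix='0' -> emit 'p', reset
Bit 2: prefix='1' (no match yet)
Bit 3: prefix='11' -> emit 'm', reset
Bit 4: prefix='1' (no match yet)
Bit 5: prefix='10' -> emit 'b', reset
Bit 6: prefix='0' -> emit 'p', reset
Bit 7: prefix='0' -> emit 'p', reset
Bit 8: prefix='1' (no match yet)
Bit 9: prefix='11' -> emit 'm', reset
Bit 10: prefix='1' (no match yet)
Bit 11: prefix='11' -> emit 'm', reset
Bit 12: prefix='1' (no match yet)
Bit 13: prefix='11' -> emit 'm', reset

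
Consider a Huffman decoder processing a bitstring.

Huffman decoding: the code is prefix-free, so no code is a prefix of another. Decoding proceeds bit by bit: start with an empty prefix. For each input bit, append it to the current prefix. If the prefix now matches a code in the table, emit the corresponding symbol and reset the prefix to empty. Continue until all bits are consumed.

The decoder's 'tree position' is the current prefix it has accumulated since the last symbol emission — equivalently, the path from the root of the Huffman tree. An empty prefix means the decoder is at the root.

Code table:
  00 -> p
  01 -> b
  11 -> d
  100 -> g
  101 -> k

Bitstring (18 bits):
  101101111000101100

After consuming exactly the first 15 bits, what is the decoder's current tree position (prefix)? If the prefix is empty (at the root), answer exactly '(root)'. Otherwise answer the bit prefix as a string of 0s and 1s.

Answer: (root)

Derivation:
Bit 0: prefix='1' (no match yet)
Bit 1: prefix='10' (no match yet)
Bit 2: prefix='101' -> emit 'k', reset
Bit 3: prefix='1' (no match yet)
Bit 4: prefix='10' (no match yet)
Bit 5: prefix='101' -> emit 'k', reset
Bit 6: prefix='1' (no match yet)
Bit 7: prefix='11' -> emit 'd', reset
Bit 8: prefix='1' (no match yet)
Bit 9: prefix='10' (no match yet)
Bit 10: prefix='100' -> emit 'g', reset
Bit 11: prefix='0' (no match yet)
Bit 12: prefix='01' -> emit 'b', reset
Bit 13: prefix='0' (no match yet)
Bit 14: prefix='01' -> emit 'b', reset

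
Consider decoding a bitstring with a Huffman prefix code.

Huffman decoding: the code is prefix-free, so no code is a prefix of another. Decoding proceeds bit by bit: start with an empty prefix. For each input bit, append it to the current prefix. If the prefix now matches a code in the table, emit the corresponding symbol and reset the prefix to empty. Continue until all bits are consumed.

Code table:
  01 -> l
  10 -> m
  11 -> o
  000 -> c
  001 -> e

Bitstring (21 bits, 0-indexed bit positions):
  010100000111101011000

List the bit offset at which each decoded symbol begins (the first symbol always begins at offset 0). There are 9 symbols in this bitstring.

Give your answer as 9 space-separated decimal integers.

Answer: 0 2 4 7 10 12 14 16 18

Derivation:
Bit 0: prefix='0' (no match yet)
Bit 1: prefix='01' -> emit 'l', reset
Bit 2: prefix='0' (no match yet)
Bit 3: prefix='01' -> emit 'l', reset
Bit 4: prefix='0' (no match yet)
Bit 5: prefix='00' (no match yet)
Bit 6: prefix='000' -> emit 'c', reset
Bit 7: prefix='0' (no match yet)
Bit 8: prefix='00' (no match yet)
Bit 9: prefix='001' -> emit 'e', reset
Bit 10: prefix='1' (no match yet)
Bit 11: prefix='11' -> emit 'o', reset
Bit 12: prefix='1' (no match yet)
Bit 13: prefix='10' -> emit 'm', reset
Bit 14: prefix='1' (no match yet)
Bit 15: prefix='10' -> emit 'm', reset
Bit 16: prefix='1' (no match yet)
Bit 17: prefix='11' -> emit 'o', reset
Bit 18: prefix='0' (no match yet)
Bit 19: prefix='00' (no match yet)
Bit 20: prefix='000' -> emit 'c', reset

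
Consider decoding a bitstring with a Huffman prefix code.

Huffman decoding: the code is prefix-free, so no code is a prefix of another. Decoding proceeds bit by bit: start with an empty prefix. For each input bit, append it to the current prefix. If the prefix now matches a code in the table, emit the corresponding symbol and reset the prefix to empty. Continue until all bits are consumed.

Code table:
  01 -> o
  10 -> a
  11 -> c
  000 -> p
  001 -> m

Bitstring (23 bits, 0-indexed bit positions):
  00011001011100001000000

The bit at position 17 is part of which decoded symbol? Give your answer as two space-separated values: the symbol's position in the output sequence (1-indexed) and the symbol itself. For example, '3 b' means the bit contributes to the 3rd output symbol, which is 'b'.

Answer: 8 p

Derivation:
Bit 0: prefix='0' (no match yet)
Bit 1: prefix='00' (no match yet)
Bit 2: prefix='000' -> emit 'p', reset
Bit 3: prefix='1' (no match yet)
Bit 4: prefix='11' -> emit 'c', reset
Bit 5: prefix='0' (no match yet)
Bit 6: prefix='00' (no match yet)
Bit 7: prefix='001' -> emit 'm', reset
Bit 8: prefix='0' (no match yet)
Bit 9: prefix='01' -> emit 'o', reset
Bit 10: prefix='1' (no match yet)
Bit 11: prefix='11' -> emit 'c', reset
Bit 12: prefix='0' (no match yet)
Bit 13: prefix='00' (no match yet)
Bit 14: prefix='000' -> emit 'p', reset
Bit 15: prefix='0' (no match yet)
Bit 16: prefix='01' -> emit 'o', reset
Bit 17: prefix='0' (no match yet)
Bit 18: prefix='00' (no match yet)
Bit 19: prefix='000' -> emit 'p', reset
Bit 20: prefix='0' (no match yet)
Bit 21: prefix='00' (no match yet)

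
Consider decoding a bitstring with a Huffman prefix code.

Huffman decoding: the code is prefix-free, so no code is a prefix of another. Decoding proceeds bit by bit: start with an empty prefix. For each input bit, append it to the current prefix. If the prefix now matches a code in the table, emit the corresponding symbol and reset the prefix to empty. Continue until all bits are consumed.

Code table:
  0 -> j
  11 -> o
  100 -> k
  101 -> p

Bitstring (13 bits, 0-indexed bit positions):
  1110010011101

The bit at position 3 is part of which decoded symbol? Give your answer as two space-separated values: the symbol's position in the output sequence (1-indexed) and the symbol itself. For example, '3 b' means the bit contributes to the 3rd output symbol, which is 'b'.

Answer: 2 k

Derivation:
Bit 0: prefix='1' (no match yet)
Bit 1: prefix='11' -> emit 'o', reset
Bit 2: prefix='1' (no match yet)
Bit 3: prefix='10' (no match yet)
Bit 4: prefix='100' -> emit 'k', reset
Bit 5: prefix='1' (no match yet)
Bit 6: prefix='10' (no match yet)
Bit 7: prefix='100' -> emit 'k', reset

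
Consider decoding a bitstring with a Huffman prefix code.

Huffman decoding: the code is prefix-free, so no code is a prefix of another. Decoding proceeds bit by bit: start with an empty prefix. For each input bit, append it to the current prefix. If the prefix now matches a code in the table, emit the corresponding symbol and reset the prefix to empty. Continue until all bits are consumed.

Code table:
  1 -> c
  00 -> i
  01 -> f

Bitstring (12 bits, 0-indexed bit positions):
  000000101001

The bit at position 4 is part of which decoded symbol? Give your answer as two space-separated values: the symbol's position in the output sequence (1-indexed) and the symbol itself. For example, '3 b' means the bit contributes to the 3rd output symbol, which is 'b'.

Answer: 3 i

Derivation:
Bit 0: prefix='0' (no match yet)
Bit 1: prefix='00' -> emit 'i', reset
Bit 2: prefix='0' (no match yet)
Bit 3: prefix='00' -> emit 'i', reset
Bit 4: prefix='0' (no match yet)
Bit 5: prefix='00' -> emit 'i', reset
Bit 6: prefix='1' -> emit 'c', reset
Bit 7: prefix='0' (no match yet)
Bit 8: prefix='01' -> emit 'f', reset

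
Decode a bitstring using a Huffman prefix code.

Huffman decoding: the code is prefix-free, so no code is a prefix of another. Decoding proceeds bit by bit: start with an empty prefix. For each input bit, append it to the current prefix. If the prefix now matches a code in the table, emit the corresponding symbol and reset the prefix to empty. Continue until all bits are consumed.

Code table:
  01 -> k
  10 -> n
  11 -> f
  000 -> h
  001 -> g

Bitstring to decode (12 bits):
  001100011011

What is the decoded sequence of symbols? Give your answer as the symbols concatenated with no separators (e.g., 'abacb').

Answer: gngnf

Derivation:
Bit 0: prefix='0' (no match yet)
Bit 1: prefix='00' (no match yet)
Bit 2: prefix='001' -> emit 'g', reset
Bit 3: prefix='1' (no match yet)
Bit 4: prefix='10' -> emit 'n', reset
Bit 5: prefix='0' (no match yet)
Bit 6: prefix='00' (no match yet)
Bit 7: prefix='001' -> emit 'g', reset
Bit 8: prefix='1' (no match yet)
Bit 9: prefix='10' -> emit 'n', reset
Bit 10: prefix='1' (no match yet)
Bit 11: prefix='11' -> emit 'f', reset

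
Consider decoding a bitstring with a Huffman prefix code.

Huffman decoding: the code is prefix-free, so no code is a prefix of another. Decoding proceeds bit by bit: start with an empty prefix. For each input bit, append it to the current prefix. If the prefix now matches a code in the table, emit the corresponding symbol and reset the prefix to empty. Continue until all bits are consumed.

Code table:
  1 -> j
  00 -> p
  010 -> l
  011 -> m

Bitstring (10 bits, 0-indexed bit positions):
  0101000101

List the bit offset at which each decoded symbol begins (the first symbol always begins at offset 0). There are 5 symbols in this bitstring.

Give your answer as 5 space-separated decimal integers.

Bit 0: prefix='0' (no match yet)
Bit 1: prefix='01' (no match yet)
Bit 2: prefix='010' -> emit 'l', reset
Bit 3: prefix='1' -> emit 'j', reset
Bit 4: prefix='0' (no match yet)
Bit 5: prefix='00' -> emit 'p', reset
Bit 6: prefix='0' (no match yet)
Bit 7: prefix='01' (no match yet)
Bit 8: prefix='010' -> emit 'l', reset
Bit 9: prefix='1' -> emit 'j', reset

Answer: 0 3 4 6 9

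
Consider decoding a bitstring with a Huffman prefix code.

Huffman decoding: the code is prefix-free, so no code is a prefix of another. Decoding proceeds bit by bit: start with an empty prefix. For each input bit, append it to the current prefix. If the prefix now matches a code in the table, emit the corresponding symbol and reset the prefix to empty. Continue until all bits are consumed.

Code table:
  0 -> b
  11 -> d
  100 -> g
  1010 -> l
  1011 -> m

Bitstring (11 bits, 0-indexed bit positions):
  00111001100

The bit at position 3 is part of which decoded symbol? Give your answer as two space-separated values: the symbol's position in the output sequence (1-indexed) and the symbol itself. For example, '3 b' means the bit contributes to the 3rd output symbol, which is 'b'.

Bit 0: prefix='0' -> emit 'b', reset
Bit 1: prefix='0' -> emit 'b', reset
Bit 2: prefix='1' (no match yet)
Bit 3: prefix='11' -> emit 'd', reset
Bit 4: prefix='1' (no match yet)
Bit 5: prefix='10' (no match yet)
Bit 6: prefix='100' -> emit 'g', reset
Bit 7: prefix='1' (no match yet)

Answer: 3 d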